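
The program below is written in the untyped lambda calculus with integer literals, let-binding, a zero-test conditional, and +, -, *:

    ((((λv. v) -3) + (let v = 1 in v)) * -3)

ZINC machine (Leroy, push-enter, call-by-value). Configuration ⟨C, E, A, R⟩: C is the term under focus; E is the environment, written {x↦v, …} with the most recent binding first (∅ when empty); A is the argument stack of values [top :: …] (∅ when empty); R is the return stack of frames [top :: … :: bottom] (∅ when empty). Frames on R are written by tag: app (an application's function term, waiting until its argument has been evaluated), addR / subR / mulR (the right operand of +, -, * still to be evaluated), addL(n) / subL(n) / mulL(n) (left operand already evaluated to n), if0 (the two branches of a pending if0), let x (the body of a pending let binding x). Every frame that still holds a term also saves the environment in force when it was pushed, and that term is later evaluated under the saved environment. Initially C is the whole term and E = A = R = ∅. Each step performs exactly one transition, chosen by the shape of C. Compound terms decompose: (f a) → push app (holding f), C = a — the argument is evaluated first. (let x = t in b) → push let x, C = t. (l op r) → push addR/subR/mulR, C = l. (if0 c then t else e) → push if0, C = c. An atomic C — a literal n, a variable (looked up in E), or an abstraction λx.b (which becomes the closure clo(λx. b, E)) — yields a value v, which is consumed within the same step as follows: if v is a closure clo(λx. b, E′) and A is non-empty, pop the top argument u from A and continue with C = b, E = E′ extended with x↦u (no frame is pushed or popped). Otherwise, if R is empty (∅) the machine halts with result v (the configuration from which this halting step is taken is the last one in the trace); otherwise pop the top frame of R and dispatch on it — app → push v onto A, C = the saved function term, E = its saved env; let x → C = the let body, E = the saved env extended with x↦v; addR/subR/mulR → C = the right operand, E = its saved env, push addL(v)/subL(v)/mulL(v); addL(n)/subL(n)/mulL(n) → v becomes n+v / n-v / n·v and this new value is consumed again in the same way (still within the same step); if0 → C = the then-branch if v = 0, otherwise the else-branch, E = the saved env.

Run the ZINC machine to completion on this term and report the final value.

t=0: ⟨C=((((λv. v) -3) + (let v = 1 in v)) * -3); E=∅; A=∅; R=∅⟩
t=1: ⟨C=(((λv. v) -3) + (let v = 1 in v)); E=∅; A=∅; R=[mulR]⟩
t=2: ⟨C=((λv. v) -3); E=∅; A=∅; R=[addR :: mulR]⟩
t=3: ⟨C=-3; E=∅; A=∅; R=[app :: addR :: mulR]⟩
t=4: ⟨C=(λv. v); E=∅; A=[-3]; R=[addR :: mulR]⟩
t=5: ⟨C=v; E={v↦-3}; A=∅; R=[addR :: mulR]⟩
t=6: ⟨C=(let v = 1 in v); E=∅; A=∅; R=[addL(-3) :: mulR]⟩
t=7: ⟨C=1; E=∅; A=∅; R=[let v :: addL(-3) :: mulR]⟩
t=8: ⟨C=v; E={v↦1}; A=∅; R=[addL(-3) :: mulR]⟩
t=9: ⟨C=-3; E=∅; A=∅; R=[mulL(-2)]⟩
→ final value 6

Answer: 6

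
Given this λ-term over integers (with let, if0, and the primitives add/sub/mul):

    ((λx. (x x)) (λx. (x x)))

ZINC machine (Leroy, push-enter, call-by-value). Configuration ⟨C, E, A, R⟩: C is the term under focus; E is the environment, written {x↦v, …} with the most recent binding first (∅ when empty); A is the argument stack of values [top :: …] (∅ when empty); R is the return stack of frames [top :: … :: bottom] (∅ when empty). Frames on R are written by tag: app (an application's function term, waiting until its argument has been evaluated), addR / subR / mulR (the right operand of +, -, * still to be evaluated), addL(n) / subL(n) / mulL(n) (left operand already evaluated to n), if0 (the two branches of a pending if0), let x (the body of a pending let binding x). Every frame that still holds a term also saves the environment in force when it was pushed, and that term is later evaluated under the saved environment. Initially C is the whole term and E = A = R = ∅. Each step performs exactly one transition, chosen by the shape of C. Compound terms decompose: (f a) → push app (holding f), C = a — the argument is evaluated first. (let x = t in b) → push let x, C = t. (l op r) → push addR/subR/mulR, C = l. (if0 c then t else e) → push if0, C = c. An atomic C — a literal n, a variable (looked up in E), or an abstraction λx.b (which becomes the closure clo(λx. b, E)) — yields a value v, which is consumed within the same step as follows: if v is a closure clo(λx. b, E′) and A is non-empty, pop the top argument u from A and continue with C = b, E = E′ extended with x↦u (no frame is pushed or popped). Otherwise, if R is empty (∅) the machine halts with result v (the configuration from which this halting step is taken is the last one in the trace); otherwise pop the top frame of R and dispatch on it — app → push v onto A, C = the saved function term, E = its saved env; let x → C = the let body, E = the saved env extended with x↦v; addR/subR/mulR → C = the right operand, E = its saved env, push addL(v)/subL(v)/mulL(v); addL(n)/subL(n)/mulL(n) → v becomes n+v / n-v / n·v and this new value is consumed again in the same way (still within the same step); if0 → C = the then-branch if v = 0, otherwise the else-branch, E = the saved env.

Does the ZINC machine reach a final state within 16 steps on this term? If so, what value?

[0] [C=((λx. (x x)) (λx. (x x))) | E=∅ | A=∅ | R=∅]
[1] [C=(λx. (x x)) | E=∅ | A=∅ | R=[app]]
[2] [C=(λx. (x x)) | E=∅ | A=[clo(λx. (x x), ∅)] | R=∅]
[3] [C=(x x) | E={x↦clo(λx. (x x), ∅)} | A=∅ | R=∅]
[4] [C=x | E={x↦clo(λx. (x x), ∅)} | A=∅ | R=[app]]
[5] [C=x | E={x↦clo(λx. (x x), ∅)} | A=[clo(λx. (x x), ∅)] | R=∅]
… configuration repeats with period 3 (steps 3–5 recur indefinitely) …

Answer: DIVERGES (no final state within 16 steps)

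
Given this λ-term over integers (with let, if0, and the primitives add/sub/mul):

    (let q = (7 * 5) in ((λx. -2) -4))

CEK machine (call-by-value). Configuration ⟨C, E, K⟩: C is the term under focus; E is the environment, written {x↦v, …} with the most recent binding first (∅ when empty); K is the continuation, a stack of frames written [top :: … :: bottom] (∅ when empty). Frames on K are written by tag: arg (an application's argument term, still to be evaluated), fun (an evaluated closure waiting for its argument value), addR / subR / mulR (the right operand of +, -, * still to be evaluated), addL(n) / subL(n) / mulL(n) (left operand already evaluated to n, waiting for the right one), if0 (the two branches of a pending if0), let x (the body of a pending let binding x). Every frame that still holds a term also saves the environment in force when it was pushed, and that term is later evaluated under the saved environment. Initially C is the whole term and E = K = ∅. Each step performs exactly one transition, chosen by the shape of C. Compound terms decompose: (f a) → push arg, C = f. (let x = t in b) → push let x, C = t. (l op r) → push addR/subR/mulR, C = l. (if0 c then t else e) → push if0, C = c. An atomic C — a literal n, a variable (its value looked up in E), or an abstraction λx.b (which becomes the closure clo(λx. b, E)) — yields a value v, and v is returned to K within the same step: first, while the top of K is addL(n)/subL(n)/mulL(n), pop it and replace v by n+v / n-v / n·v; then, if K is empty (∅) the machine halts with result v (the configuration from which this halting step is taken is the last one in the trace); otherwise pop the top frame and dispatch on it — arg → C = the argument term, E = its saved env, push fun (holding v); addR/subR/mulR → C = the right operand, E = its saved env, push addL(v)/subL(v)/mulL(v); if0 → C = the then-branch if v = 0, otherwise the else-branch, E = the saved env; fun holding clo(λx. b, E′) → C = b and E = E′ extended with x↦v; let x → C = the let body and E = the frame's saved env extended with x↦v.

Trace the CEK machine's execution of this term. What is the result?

Answer: -2

Machine steps:
0. <C=(let q = (7 * 5) in ((λx. -2) -4)), E=∅, K=∅>
1. <C=(7 * 5), E=∅, K=[let q]>
2. <C=7, E=∅, K=[mulR :: let q]>
3. <C=5, E=∅, K=[mulL(7) :: let q]>
4. <C=((λx. -2) -4), E={q↦35}, K=∅>
5. <C=(λx. -2), E={q↦35}, K=[arg]>
6. <C=-4, E={q↦35}, K=[fun]>
7. <C=-2, E={x↦-4, q↦35}, K=∅>
→ final value -2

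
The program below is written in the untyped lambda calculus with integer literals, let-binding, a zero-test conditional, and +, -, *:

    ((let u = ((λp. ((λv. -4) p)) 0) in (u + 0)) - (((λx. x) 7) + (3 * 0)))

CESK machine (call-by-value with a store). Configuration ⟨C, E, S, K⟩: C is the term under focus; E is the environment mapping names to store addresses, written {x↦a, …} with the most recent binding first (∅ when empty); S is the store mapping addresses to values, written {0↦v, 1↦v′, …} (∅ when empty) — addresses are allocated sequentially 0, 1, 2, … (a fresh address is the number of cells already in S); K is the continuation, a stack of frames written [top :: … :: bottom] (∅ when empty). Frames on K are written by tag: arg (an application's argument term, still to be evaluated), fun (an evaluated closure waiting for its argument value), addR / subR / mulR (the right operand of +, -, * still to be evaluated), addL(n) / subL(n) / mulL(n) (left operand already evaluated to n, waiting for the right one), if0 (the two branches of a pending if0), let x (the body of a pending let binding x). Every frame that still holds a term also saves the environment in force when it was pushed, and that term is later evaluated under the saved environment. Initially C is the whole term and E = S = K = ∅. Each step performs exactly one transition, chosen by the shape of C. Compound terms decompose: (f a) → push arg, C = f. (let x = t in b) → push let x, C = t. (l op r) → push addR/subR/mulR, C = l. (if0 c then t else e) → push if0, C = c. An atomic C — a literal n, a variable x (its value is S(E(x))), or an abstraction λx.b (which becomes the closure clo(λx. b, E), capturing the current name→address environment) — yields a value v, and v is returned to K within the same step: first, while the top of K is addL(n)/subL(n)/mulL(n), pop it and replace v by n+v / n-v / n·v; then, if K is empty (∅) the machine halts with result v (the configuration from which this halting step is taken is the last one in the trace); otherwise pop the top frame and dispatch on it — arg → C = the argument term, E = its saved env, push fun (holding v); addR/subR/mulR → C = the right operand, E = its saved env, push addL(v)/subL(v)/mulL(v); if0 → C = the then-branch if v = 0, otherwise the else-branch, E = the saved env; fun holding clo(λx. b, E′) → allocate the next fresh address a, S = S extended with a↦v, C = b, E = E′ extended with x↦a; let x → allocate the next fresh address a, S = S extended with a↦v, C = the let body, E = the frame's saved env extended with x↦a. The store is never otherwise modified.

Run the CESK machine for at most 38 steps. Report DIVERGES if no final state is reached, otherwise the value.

t=0: ⟨C=((let u = ((λp. ((λv. -4) p)) 0) in (u + 0)) - (((λx. x) 7) + (3 * 0))); E=∅; S=∅; K=∅⟩
t=1: ⟨C=(let u = ((λp. ((λv. -4) p)) 0) in (u + 0)); E=∅; S=∅; K=[subR]⟩
t=2: ⟨C=((λp. ((λv. -4) p)) 0); E=∅; S=∅; K=[let u :: subR]⟩
t=3: ⟨C=(λp. ((λv. -4) p)); E=∅; S=∅; K=[arg :: let u :: subR]⟩
t=4: ⟨C=0; E=∅; S=∅; K=[fun :: let u :: subR]⟩
t=5: ⟨C=((λv. -4) p); E={p↦0}; S={0↦0}; K=[let u :: subR]⟩
t=6: ⟨C=(λv. -4); E={p↦0}; S={0↦0}; K=[arg :: let u :: subR]⟩
t=7: ⟨C=p; E={p↦0}; S={0↦0}; K=[fun :: let u :: subR]⟩
t=8: ⟨C=-4; E={v↦1, p↦0}; S={0↦0, 1↦0}; K=[let u :: subR]⟩
t=9: ⟨C=(u + 0); E={u↦2}; S={0↦0, 1↦0, 2↦-4}; K=[subR]⟩
t=10: ⟨C=u; E={u↦2}; S={0↦0, 1↦0, 2↦-4}; K=[addR :: subR]⟩
t=11: ⟨C=0; E={u↦2}; S={0↦0, 1↦0, 2↦-4}; K=[addL(-4) :: subR]⟩
t=12: ⟨C=(((λx. x) 7) + (3 * 0)); E=∅; S={0↦0, 1↦0, 2↦-4}; K=[subL(-4)]⟩
t=13: ⟨C=((λx. x) 7); E=∅; S={0↦0, 1↦0, 2↦-4}; K=[addR :: subL(-4)]⟩
t=14: ⟨C=(λx. x); E=∅; S={0↦0, 1↦0, 2↦-4}; K=[arg :: addR :: subL(-4)]⟩
t=15: ⟨C=7; E=∅; S={0↦0, 1↦0, 2↦-4}; K=[fun :: addR :: subL(-4)]⟩
t=16: ⟨C=x; E={x↦3}; S={0↦0, 1↦0, 2↦-4, 3↦7}; K=[addR :: subL(-4)]⟩
t=17: ⟨C=(3 * 0); E=∅; S={0↦0, 1↦0, 2↦-4, 3↦7}; K=[addL(7) :: subL(-4)]⟩
t=18: ⟨C=3; E=∅; S={0↦0, 1↦0, 2↦-4, 3↦7}; K=[mulR :: addL(7) :: subL(-4)]⟩
t=19: ⟨C=0; E=∅; S={0↦0, 1↦0, 2↦-4, 3↦7}; K=[mulL(3) :: addL(7) :: subL(-4)]⟩
→ final value -11

Answer: -11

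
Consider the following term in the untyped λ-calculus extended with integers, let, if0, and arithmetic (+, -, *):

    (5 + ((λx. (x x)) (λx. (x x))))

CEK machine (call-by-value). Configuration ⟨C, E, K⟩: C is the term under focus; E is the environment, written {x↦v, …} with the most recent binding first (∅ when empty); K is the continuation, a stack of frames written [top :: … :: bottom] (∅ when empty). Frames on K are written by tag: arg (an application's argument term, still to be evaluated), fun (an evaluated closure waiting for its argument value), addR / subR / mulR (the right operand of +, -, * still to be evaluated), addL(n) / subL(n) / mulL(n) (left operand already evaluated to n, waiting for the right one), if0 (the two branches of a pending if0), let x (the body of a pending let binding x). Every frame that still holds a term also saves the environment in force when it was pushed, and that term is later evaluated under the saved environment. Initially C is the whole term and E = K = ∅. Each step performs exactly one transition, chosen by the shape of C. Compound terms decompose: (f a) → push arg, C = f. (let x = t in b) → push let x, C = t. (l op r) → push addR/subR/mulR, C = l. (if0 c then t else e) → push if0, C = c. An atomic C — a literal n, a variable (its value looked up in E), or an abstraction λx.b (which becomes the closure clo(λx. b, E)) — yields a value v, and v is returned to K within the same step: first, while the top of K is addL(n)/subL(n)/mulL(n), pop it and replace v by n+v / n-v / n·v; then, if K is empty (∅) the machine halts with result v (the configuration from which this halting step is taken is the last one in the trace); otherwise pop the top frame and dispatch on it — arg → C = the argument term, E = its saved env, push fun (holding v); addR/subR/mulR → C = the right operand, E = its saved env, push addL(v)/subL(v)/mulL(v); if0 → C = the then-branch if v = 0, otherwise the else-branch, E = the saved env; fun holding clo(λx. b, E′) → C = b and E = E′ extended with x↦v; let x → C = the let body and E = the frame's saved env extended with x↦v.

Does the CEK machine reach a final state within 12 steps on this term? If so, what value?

Answer: DIVERGES (no final state within 12 steps)

Machine steps:
step 0: <C=(5 + ((λx. (x x)) (λx. (x x)))), E=∅, K=∅>
step 1: <C=5, E=∅, K=[addR]>
step 2: <C=((λx. (x x)) (λx. (x x))), E=∅, K=[addL(5)]>
step 3: <C=(λx. (x x)), E=∅, K=[arg :: addL(5)]>
step 4: <C=(λx. (x x)), E=∅, K=[fun :: addL(5)]>
step 5: <C=(x x), E={x↦clo(λx. (x x), ∅)}, K=[addL(5)]>
step 6: <C=x, E={x↦clo(λx. (x x), ∅)}, K=[arg :: addL(5)]>
step 7: <C=x, E={x↦clo(λx. (x x), ∅)}, K=[fun :: addL(5)]>
… configuration repeats with period 3 (steps 5–7 recur indefinitely) …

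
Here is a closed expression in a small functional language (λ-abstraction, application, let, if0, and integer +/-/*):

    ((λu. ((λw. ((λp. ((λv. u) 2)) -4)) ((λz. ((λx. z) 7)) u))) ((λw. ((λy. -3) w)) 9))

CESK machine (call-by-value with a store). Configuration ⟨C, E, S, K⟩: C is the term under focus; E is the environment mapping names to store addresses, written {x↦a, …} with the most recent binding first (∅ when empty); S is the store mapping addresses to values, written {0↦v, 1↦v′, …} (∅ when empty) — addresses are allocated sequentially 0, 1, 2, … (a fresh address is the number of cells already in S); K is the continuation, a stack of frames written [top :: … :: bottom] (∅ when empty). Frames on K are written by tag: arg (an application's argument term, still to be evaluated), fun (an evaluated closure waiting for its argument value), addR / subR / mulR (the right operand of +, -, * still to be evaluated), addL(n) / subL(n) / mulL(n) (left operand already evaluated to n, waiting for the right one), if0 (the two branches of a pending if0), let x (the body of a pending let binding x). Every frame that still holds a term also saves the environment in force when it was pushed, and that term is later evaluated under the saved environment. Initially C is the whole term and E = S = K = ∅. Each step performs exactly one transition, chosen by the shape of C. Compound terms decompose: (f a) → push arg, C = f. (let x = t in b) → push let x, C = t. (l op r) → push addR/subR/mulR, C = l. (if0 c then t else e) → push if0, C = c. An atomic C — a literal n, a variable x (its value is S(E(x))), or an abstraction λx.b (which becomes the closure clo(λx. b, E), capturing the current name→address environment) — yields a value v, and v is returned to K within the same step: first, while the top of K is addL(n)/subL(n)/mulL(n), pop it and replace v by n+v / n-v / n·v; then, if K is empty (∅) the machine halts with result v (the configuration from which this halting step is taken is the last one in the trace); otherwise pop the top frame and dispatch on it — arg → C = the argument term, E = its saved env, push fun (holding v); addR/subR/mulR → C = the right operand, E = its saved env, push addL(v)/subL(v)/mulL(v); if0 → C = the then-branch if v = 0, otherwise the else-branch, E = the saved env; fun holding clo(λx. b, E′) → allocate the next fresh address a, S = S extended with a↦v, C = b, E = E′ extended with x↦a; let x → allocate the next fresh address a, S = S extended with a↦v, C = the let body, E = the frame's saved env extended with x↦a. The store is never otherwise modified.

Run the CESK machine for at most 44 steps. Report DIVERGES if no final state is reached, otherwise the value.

Answer: -3

Derivation:
t=0: ⟨C=((λu. ((λw. ((λp. ((λv. u) 2)) -4)) ((λz. ((λx. z) 7)) u))) ((λw. ((λy. -3) w)) 9)); E=∅; S=∅; K=∅⟩
t=1: ⟨C=(λu. ((λw. ((λp. ((λv. u) 2)) -4)) ((λz. ((λx. z) 7)) u))); E=∅; S=∅; K=[arg]⟩
t=2: ⟨C=((λw. ((λy. -3) w)) 9); E=∅; S=∅; K=[fun]⟩
t=3: ⟨C=(λw. ((λy. -3) w)); E=∅; S=∅; K=[arg :: fun]⟩
t=4: ⟨C=9; E=∅; S=∅; K=[fun :: fun]⟩
t=5: ⟨C=((λy. -3) w); E={w↦0}; S={0↦9}; K=[fun]⟩
t=6: ⟨C=(λy. -3); E={w↦0}; S={0↦9}; K=[arg :: fun]⟩
t=7: ⟨C=w; E={w↦0}; S={0↦9}; K=[fun :: fun]⟩
t=8: ⟨C=-3; E={y↦1, w↦0}; S={0↦9, 1↦9}; K=[fun]⟩
t=9: ⟨C=((λw. ((λp. ((λv. u) 2)) -4)) ((λz. ((λx. z) 7)) u)); E={u↦2}; S={0↦9, 1↦9, 2↦-3}; K=∅⟩
t=10: ⟨C=(λw. ((λp. ((λv. u) 2)) -4)); E={u↦2}; S={0↦9, 1↦9, 2↦-3}; K=[arg]⟩
t=11: ⟨C=((λz. ((λx. z) 7)) u); E={u↦2}; S={0↦9, 1↦9, 2↦-3}; K=[fun]⟩
t=12: ⟨C=(λz. ((λx. z) 7)); E={u↦2}; S={0↦9, 1↦9, 2↦-3}; K=[arg :: fun]⟩
t=13: ⟨C=u; E={u↦2}; S={0↦9, 1↦9, 2↦-3}; K=[fun :: fun]⟩
t=14: ⟨C=((λx. z) 7); E={z↦3, u↦2}; S={0↦9, 1↦9, 2↦-3, 3↦-3}; K=[fun]⟩
t=15: ⟨C=(λx. z); E={z↦3, u↦2}; S={0↦9, 1↦9, 2↦-3, 3↦-3}; K=[arg :: fun]⟩
t=16: ⟨C=7; E={z↦3, u↦2}; S={0↦9, 1↦9, 2↦-3, 3↦-3}; K=[fun :: fun]⟩
t=17: ⟨C=z; E={x↦4, z↦3, u↦2}; S={0↦9, 1↦9, 2↦-3, 3↦-3, 4↦7}; K=[fun]⟩
t=18: ⟨C=((λp. ((λv. u) 2)) -4); E={w↦5, u↦2}; S={0↦9, 1↦9, 2↦-3, 3↦-3, 4↦7, 5↦-3}; K=∅⟩
t=19: ⟨C=(λp. ((λv. u) 2)); E={w↦5, u↦2}; S={0↦9, 1↦9, 2↦-3, 3↦-3, 4↦7, 5↦-3}; K=[arg]⟩
t=20: ⟨C=-4; E={w↦5, u↦2}; S={0↦9, 1↦9, 2↦-3, 3↦-3, 4↦7, 5↦-3}; K=[fun]⟩
t=21: ⟨C=((λv. u) 2); E={p↦6, w↦5, u↦2}; S={0↦9, 1↦9, 2↦-3, 3↦-3, 4↦7, 5↦-3, 6↦-4}; K=∅⟩
t=22: ⟨C=(λv. u); E={p↦6, w↦5, u↦2}; S={0↦9, 1↦9, 2↦-3, 3↦-3, 4↦7, 5↦-3, 6↦-4}; K=[arg]⟩
t=23: ⟨C=2; E={p↦6, w↦5, u↦2}; S={0↦9, 1↦9, 2↦-3, 3↦-3, 4↦7, 5↦-3, 6↦-4}; K=[fun]⟩
t=24: ⟨C=u; E={v↦7, p↦6, w↦5, u↦2}; S={0↦9, 1↦9, 2↦-3, 3↦-3, 4↦7, 5↦-3, 6↦-4, 7↦2}; K=∅⟩
→ final value -3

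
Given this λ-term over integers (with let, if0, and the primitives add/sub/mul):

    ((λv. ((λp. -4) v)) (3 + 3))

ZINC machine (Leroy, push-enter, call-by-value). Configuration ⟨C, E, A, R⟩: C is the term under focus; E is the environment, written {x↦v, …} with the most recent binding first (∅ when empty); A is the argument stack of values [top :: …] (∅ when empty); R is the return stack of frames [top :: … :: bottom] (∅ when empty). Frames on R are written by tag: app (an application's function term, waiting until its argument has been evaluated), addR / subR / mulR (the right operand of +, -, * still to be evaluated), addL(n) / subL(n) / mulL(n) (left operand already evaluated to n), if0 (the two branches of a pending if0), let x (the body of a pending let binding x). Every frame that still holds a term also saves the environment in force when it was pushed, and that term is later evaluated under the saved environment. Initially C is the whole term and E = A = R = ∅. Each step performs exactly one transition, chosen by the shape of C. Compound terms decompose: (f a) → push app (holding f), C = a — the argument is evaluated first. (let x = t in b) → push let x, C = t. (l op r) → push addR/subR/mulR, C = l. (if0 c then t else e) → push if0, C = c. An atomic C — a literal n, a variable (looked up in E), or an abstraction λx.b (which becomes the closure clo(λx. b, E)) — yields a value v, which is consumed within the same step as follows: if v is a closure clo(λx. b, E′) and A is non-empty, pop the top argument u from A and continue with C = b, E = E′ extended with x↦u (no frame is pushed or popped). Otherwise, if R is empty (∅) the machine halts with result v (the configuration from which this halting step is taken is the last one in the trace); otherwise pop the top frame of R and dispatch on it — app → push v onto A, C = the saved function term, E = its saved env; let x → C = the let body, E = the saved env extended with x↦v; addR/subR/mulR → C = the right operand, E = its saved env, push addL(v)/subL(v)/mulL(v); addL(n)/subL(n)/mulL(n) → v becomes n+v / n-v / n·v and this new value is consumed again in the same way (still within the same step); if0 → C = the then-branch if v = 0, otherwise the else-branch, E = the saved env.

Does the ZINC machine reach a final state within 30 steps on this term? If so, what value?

Answer: -4

Machine steps:
0. ⟨C=((λv. ((λp. -4) v)) (3 + 3)); E=∅; A=∅; R=∅⟩
1. ⟨C=(3 + 3); E=∅; A=∅; R=[app]⟩
2. ⟨C=3; E=∅; A=∅; R=[addR :: app]⟩
3. ⟨C=3; E=∅; A=∅; R=[addL(3) :: app]⟩
4. ⟨C=(λv. ((λp. -4) v)); E=∅; A=[6]; R=∅⟩
5. ⟨C=((λp. -4) v); E={v↦6}; A=∅; R=∅⟩
6. ⟨C=v; E={v↦6}; A=∅; R=[app]⟩
7. ⟨C=(λp. -4); E={v↦6}; A=[6]; R=∅⟩
8. ⟨C=-4; E={p↦6, v↦6}; A=∅; R=∅⟩
→ final value -4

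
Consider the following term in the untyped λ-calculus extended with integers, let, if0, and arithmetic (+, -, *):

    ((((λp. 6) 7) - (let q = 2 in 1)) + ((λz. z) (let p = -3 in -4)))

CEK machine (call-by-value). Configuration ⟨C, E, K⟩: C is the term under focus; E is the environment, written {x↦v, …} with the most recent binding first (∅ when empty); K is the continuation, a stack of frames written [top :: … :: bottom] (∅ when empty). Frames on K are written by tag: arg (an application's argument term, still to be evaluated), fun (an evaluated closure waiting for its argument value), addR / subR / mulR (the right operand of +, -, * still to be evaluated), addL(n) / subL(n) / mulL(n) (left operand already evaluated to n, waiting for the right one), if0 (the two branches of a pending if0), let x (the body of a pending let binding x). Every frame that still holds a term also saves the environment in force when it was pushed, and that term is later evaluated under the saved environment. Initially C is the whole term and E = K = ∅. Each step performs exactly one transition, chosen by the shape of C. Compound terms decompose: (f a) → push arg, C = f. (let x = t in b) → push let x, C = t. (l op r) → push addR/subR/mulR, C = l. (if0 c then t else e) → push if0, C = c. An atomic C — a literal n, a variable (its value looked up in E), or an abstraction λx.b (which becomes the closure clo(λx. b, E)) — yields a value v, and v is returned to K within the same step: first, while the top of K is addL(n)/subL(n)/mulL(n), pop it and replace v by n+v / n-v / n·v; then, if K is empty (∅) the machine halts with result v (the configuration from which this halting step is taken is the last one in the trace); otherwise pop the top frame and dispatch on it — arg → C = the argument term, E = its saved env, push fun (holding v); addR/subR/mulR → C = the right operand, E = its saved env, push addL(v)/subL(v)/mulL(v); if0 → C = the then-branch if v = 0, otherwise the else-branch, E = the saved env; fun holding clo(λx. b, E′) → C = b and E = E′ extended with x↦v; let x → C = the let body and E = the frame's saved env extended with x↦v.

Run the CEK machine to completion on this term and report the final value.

step 0: [C=((((λp. 6) 7) - (let q = 2 in 1)) + ((λz. z) (let p = -3 in -4))) | E=∅ | K=∅]
step 1: [C=(((λp. 6) 7) - (let q = 2 in 1)) | E=∅ | K=[addR]]
step 2: [C=((λp. 6) 7) | E=∅ | K=[subR :: addR]]
step 3: [C=(λp. 6) | E=∅ | K=[arg :: subR :: addR]]
step 4: [C=7 | E=∅ | K=[fun :: subR :: addR]]
step 5: [C=6 | E={p↦7} | K=[subR :: addR]]
step 6: [C=(let q = 2 in 1) | E=∅ | K=[subL(6) :: addR]]
step 7: [C=2 | E=∅ | K=[let q :: subL(6) :: addR]]
step 8: [C=1 | E={q↦2} | K=[subL(6) :: addR]]
step 9: [C=((λz. z) (let p = -3 in -4)) | E=∅ | K=[addL(5)]]
step 10: [C=(λz. z) | E=∅ | K=[arg :: addL(5)]]
step 11: [C=(let p = -3 in -4) | E=∅ | K=[fun :: addL(5)]]
step 12: [C=-3 | E=∅ | K=[let p :: fun :: addL(5)]]
step 13: [C=-4 | E={p↦-3} | K=[fun :: addL(5)]]
step 14: [C=z | E={z↦-4} | K=[addL(5)]]
→ final value 1

Answer: 1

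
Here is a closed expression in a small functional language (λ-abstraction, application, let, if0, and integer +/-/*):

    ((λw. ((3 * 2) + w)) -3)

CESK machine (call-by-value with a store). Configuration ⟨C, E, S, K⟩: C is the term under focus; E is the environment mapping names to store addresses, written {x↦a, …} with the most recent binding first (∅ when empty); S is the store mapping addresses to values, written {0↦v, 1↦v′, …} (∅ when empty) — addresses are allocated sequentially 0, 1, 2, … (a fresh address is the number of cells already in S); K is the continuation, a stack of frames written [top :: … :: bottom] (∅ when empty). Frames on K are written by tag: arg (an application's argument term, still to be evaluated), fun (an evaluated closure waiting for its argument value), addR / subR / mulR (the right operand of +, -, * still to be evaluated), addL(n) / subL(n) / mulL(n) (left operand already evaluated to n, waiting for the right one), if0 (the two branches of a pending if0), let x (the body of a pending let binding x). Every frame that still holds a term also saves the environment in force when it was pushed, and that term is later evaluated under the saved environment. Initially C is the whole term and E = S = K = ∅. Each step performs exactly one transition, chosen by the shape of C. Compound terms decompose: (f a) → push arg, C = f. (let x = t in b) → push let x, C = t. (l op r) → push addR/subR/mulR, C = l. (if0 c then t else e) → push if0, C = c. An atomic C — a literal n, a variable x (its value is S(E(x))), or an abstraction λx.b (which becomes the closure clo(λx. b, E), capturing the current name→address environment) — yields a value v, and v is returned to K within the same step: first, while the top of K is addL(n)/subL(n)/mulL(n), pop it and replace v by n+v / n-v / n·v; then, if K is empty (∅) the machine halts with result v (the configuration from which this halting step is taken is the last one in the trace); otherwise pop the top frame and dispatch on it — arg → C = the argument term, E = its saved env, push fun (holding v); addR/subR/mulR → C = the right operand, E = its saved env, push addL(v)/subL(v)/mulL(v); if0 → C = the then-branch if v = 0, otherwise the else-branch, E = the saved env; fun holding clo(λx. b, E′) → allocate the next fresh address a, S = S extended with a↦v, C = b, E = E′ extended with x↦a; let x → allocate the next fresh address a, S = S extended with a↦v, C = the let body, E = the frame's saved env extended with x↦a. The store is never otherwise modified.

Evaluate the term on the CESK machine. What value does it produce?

Answer: 3

Execution trace:
[0] ⟨C=((λw. ((3 * 2) + w)) -3); E=∅; S=∅; K=∅⟩
[1] ⟨C=(λw. ((3 * 2) + w)); E=∅; S=∅; K=[arg]⟩
[2] ⟨C=-3; E=∅; S=∅; K=[fun]⟩
[3] ⟨C=((3 * 2) + w); E={w↦0}; S={0↦-3}; K=∅⟩
[4] ⟨C=(3 * 2); E={w↦0}; S={0↦-3}; K=[addR]⟩
[5] ⟨C=3; E={w↦0}; S={0↦-3}; K=[mulR :: addR]⟩
[6] ⟨C=2; E={w↦0}; S={0↦-3}; K=[mulL(3) :: addR]⟩
[7] ⟨C=w; E={w↦0}; S={0↦-3}; K=[addL(6)]⟩
→ final value 3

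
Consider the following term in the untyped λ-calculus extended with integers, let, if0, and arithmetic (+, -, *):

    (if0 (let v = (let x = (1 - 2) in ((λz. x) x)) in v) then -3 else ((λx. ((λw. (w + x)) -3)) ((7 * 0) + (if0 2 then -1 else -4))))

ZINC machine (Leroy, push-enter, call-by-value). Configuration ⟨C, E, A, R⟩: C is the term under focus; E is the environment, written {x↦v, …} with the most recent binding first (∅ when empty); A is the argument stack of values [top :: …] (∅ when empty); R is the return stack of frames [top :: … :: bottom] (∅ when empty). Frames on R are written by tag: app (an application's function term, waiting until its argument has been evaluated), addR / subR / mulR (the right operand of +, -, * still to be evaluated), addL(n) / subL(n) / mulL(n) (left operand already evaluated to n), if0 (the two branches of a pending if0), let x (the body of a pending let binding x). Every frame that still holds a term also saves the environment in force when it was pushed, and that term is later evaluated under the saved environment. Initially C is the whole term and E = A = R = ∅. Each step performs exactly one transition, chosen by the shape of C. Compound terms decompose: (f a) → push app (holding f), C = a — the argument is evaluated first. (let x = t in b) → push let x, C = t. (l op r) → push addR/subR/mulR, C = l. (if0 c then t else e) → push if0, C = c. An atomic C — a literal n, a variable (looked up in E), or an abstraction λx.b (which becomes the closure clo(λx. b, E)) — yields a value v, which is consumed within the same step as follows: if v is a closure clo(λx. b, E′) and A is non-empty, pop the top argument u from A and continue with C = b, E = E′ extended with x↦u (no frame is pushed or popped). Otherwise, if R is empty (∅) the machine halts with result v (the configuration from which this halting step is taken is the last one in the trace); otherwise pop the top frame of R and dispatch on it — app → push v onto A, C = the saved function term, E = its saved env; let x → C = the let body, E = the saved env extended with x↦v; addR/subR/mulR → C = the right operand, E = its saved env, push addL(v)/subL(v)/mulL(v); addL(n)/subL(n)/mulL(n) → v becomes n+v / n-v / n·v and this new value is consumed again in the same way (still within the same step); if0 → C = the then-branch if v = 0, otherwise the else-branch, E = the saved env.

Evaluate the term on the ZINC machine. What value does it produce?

Answer: -7

Derivation:
0. ⟨C=(if0 (let v = (let x = (1 - 2) in ((λz. x) x)) in v) then -3 else ((λx. ((λw. (w + x)) -3)) ((7 * 0) + (if0 2 then -1 else -4)))); E=∅; A=∅; R=∅⟩
1. ⟨C=(let v = (let x = (1 - 2) in ((λz. x) x)) in v); E=∅; A=∅; R=[if0]⟩
2. ⟨C=(let x = (1 - 2) in ((λz. x) x)); E=∅; A=∅; R=[let v :: if0]⟩
3. ⟨C=(1 - 2); E=∅; A=∅; R=[let x :: let v :: if0]⟩
4. ⟨C=1; E=∅; A=∅; R=[subR :: let x :: let v :: if0]⟩
5. ⟨C=2; E=∅; A=∅; R=[subL(1) :: let x :: let v :: if0]⟩
6. ⟨C=((λz. x) x); E={x↦-1}; A=∅; R=[let v :: if0]⟩
7. ⟨C=x; E={x↦-1}; A=∅; R=[app :: let v :: if0]⟩
8. ⟨C=(λz. x); E={x↦-1}; A=[-1]; R=[let v :: if0]⟩
9. ⟨C=x; E={z↦-1, x↦-1}; A=∅; R=[let v :: if0]⟩
10. ⟨C=v; E={v↦-1}; A=∅; R=[if0]⟩
11. ⟨C=((λx. ((λw. (w + x)) -3)) ((7 * 0) + (if0 2 then -1 else -4))); E=∅; A=∅; R=∅⟩
12. ⟨C=((7 * 0) + (if0 2 then -1 else -4)); E=∅; A=∅; R=[app]⟩
13. ⟨C=(7 * 0); E=∅; A=∅; R=[addR :: app]⟩
14. ⟨C=7; E=∅; A=∅; R=[mulR :: addR :: app]⟩
15. ⟨C=0; E=∅; A=∅; R=[mulL(7) :: addR :: app]⟩
16. ⟨C=(if0 2 then -1 else -4); E=∅; A=∅; R=[addL(0) :: app]⟩
17. ⟨C=2; E=∅; A=∅; R=[if0 :: addL(0) :: app]⟩
18. ⟨C=-4; E=∅; A=∅; R=[addL(0) :: app]⟩
19. ⟨C=(λx. ((λw. (w + x)) -3)); E=∅; A=[-4]; R=∅⟩
20. ⟨C=((λw. (w + x)) -3); E={x↦-4}; A=∅; R=∅⟩
21. ⟨C=-3; E={x↦-4}; A=∅; R=[app]⟩
22. ⟨C=(λw. (w + x)); E={x↦-4}; A=[-3]; R=∅⟩
23. ⟨C=(w + x); E={w↦-3, x↦-4}; A=∅; R=∅⟩
24. ⟨C=w; E={w↦-3, x↦-4}; A=∅; R=[addR]⟩
25. ⟨C=x; E={w↦-3, x↦-4}; A=∅; R=[addL(-3)]⟩
→ final value -7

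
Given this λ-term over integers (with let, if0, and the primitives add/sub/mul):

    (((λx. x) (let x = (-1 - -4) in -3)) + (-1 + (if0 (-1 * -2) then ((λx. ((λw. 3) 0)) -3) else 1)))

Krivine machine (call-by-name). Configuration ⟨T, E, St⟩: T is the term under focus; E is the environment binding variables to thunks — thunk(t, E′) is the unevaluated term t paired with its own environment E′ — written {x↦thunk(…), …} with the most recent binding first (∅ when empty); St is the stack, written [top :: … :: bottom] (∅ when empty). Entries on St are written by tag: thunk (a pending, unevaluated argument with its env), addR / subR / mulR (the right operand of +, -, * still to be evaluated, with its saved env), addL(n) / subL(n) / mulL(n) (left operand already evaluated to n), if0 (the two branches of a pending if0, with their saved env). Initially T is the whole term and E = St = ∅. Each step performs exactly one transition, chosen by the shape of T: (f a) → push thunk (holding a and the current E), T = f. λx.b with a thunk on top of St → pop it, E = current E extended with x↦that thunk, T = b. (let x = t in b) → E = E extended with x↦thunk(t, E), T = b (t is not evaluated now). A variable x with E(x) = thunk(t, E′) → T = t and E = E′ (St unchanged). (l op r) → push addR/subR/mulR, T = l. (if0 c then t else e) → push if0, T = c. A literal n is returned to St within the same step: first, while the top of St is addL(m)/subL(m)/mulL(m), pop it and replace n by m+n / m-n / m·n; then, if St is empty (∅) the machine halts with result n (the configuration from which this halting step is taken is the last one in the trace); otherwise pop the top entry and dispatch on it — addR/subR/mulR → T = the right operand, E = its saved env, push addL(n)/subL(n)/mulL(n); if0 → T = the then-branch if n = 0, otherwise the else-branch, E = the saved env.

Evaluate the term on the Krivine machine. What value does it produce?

0. ⟨T=(((λx. x) (let x = (-1 - -4) in -3)) + (-1 + (if0 (-1 * -2) then ((λx. ((λw. 3) 0)) -3) else 1))); E=∅; St=∅⟩
1. ⟨T=((λx. x) (let x = (-1 - -4) in -3)); E=∅; St=[addR]⟩
2. ⟨T=(λx. x); E=∅; St=[thunk :: addR]⟩
3. ⟨T=x; E={x↦thunk((let x = (-1 - -4) in -3), ∅)}; St=[addR]⟩
4. ⟨T=(let x = (-1 - -4) in -3); E=∅; St=[addR]⟩
5. ⟨T=-3; E={x↦thunk((-1 - -4), ∅)}; St=[addR]⟩
6. ⟨T=(-1 + (if0 (-1 * -2) then ((λx. ((λw. 3) 0)) -3) else 1)); E=∅; St=[addL(-3)]⟩
7. ⟨T=-1; E=∅; St=[addR :: addL(-3)]⟩
8. ⟨T=(if0 (-1 * -2) then ((λx. ((λw. 3) 0)) -3) else 1); E=∅; St=[addL(-1) :: addL(-3)]⟩
9. ⟨T=(-1 * -2); E=∅; St=[if0 :: addL(-1) :: addL(-3)]⟩
10. ⟨T=-1; E=∅; St=[mulR :: if0 :: addL(-1) :: addL(-3)]⟩
11. ⟨T=-2; E=∅; St=[mulL(-1) :: if0 :: addL(-1) :: addL(-3)]⟩
12. ⟨T=1; E=∅; St=[addL(-1) :: addL(-3)]⟩
→ final value -3

Answer: -3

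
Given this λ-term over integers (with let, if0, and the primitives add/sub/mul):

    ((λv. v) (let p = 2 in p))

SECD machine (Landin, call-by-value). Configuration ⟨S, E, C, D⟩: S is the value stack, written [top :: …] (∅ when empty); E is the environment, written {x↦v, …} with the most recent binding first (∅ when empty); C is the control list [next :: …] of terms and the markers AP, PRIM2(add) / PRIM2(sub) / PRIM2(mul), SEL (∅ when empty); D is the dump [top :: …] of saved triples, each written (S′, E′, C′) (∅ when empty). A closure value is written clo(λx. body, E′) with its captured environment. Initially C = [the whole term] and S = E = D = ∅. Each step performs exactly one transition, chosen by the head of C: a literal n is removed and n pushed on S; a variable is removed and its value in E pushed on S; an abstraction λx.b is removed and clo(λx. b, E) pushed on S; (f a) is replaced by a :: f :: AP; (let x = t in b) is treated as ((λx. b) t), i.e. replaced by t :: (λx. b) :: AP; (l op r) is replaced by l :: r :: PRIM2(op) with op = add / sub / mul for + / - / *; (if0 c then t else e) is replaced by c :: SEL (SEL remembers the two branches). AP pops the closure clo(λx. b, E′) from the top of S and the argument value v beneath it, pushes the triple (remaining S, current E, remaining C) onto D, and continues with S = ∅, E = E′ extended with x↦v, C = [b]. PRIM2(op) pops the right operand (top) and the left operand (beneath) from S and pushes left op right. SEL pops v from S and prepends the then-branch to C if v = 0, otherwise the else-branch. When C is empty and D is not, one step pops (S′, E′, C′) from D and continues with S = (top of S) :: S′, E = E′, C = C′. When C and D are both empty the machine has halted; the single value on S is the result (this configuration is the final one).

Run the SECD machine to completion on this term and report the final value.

Answer: 2

Execution trace:
t=0: <S=∅, E=∅, C=[((λv. v) (let p = 2 in p))], D=∅>
t=1: <S=∅, E=∅, C=[(let p = 2 in p) :: (λv. v) :: AP], D=∅>
t=2: <S=∅, E=∅, C=[2 :: (λp. p) :: AP :: (λv. v) :: AP], D=∅>
t=3: <S=[2], E=∅, C=[(λp. p) :: AP :: (λv. v) :: AP], D=∅>
t=4: <S=[clo(λp. p, ∅) :: 2], E=∅, C=[AP :: (λv. v) :: AP], D=∅>
t=5: <S=∅, E={p↦2}, C=[p], D=[(∅, ∅, [(λv. v) :: AP])]>
t=6: <S=[2], E={p↦2}, C=∅, D=[(∅, ∅, [(λv. v) :: AP])]>
t=7: <S=[2], E=∅, C=[(λv. v) :: AP], D=∅>
t=8: <S=[clo(λv. v, ∅) :: 2], E=∅, C=[AP], D=∅>
t=9: <S=∅, E={v↦2}, C=[v], D=[(∅, ∅, ∅)]>
t=10: <S=[2], E={v↦2}, C=∅, D=[(∅, ∅, ∅)]>
t=11: <S=[2], E=∅, C=∅, D=∅>
→ final value 2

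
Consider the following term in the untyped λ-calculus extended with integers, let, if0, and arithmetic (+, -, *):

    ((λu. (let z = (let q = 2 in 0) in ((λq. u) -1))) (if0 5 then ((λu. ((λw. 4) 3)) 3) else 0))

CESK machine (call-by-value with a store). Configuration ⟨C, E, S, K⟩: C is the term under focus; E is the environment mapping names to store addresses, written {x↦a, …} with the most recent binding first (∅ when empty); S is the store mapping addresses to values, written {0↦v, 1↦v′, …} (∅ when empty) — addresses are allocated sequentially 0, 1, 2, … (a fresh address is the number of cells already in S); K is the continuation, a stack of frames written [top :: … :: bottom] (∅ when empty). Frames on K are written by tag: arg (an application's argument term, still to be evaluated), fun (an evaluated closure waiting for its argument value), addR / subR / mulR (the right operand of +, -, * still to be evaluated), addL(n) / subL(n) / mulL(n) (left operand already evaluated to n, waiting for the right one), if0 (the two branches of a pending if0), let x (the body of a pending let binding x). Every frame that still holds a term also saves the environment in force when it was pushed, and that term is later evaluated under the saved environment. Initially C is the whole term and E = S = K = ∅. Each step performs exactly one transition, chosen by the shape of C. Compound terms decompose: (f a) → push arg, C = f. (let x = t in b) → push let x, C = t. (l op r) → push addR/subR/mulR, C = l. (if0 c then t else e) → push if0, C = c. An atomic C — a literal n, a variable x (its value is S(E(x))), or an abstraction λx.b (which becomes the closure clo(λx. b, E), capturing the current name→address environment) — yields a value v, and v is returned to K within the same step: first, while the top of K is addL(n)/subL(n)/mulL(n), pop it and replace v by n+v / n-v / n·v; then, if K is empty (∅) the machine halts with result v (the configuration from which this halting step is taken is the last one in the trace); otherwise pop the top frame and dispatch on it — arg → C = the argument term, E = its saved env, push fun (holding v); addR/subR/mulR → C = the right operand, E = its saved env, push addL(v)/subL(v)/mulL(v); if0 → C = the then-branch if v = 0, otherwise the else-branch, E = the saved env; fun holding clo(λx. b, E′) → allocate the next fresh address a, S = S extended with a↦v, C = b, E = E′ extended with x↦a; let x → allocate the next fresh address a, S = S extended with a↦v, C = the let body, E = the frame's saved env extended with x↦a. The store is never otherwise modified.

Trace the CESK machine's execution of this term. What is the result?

Answer: 0

Execution trace:
0. [C=((λu. (let z = (let q = 2 in 0) in ((λq. u) -1))) (if0 5 then ((λu. ((λw. 4) 3)) 3) else 0)) | E=∅ | S=∅ | K=∅]
1. [C=(λu. (let z = (let q = 2 in 0) in ((λq. u) -1))) | E=∅ | S=∅ | K=[arg]]
2. [C=(if0 5 then ((λu. ((λw. 4) 3)) 3) else 0) | E=∅ | S=∅ | K=[fun]]
3. [C=5 | E=∅ | S=∅ | K=[if0 :: fun]]
4. [C=0 | E=∅ | S=∅ | K=[fun]]
5. [C=(let z = (let q = 2 in 0) in ((λq. u) -1)) | E={u↦0} | S={0↦0} | K=∅]
6. [C=(let q = 2 in 0) | E={u↦0} | S={0↦0} | K=[let z]]
7. [C=2 | E={u↦0} | S={0↦0} | K=[let q :: let z]]
8. [C=0 | E={q↦1, u↦0} | S={0↦0, 1↦2} | K=[let z]]
9. [C=((λq. u) -1) | E={z↦2, u↦0} | S={0↦0, 1↦2, 2↦0} | K=∅]
10. [C=(λq. u) | E={z↦2, u↦0} | S={0↦0, 1↦2, 2↦0} | K=[arg]]
11. [C=-1 | E={z↦2, u↦0} | S={0↦0, 1↦2, 2↦0} | K=[fun]]
12. [C=u | E={q↦3, z↦2, u↦0} | S={0↦0, 1↦2, 2↦0, 3↦-1} | K=∅]
→ final value 0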